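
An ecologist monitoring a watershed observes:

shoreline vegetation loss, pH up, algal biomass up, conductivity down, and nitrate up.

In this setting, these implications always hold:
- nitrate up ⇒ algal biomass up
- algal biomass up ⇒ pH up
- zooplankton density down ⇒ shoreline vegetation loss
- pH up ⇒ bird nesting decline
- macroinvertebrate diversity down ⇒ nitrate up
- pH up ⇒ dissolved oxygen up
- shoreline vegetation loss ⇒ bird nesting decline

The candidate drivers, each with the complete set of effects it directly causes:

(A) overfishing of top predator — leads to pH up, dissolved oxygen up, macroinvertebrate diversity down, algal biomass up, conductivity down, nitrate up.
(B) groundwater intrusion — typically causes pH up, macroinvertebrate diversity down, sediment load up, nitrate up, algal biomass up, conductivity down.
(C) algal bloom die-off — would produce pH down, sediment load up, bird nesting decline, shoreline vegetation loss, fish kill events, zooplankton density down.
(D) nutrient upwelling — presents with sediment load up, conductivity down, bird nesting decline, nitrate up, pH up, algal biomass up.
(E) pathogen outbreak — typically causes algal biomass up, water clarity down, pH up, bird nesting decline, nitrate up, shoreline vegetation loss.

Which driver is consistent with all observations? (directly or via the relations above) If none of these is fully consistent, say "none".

none

For each candidate, compare predicted effects to what was observed:
(A) overfishing of top predator — does not account for shoreline vegetation loss
(B) groundwater intrusion — shoreline vegetation loss NO; pH up yes; algal biomass up yes; conductivity down yes; nitrate up yes
(C) algal bloom die-off — fails on pH up, algal biomass up, conductivity down, nitrate up (predicts pH down, not pH up)
(D) nutrient upwelling — does not account for shoreline vegetation loss
(E) pathogen outbreak — shoreline vegetation loss yes; pH up yes; algal biomass up yes; conductivity down NO; nitrate up yes
Every candidate fails on at least one observation.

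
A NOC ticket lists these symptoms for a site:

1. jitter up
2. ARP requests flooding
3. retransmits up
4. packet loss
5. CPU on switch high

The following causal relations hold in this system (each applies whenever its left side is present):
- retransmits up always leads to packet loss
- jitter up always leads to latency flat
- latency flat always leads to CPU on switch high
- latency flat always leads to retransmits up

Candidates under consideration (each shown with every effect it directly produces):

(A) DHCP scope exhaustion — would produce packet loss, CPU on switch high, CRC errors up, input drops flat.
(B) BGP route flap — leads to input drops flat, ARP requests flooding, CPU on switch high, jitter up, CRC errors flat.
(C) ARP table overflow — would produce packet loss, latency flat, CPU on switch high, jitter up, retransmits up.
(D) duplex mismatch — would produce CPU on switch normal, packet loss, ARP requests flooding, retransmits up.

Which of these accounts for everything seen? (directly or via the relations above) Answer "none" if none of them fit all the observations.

Checking each candidate against the observations:
(A) DHCP scope exhaustion — jitter up -; ARP requests flooding -; retransmits up -; packet loss +; CPU on switch high +
(B) BGP route flap — jitter up +; ARP requests flooding +; retransmits up + (via jitter up → latency flat → retransmits up); packet loss + (via jitter up → latency flat → retransmits up → packet loss); CPU on switch high +
(C) ARP table overflow — jitter up +; ARP requests flooding -; retransmits up +; packet loss +; CPU on switch high +
(D) duplex mismatch — jitter up -; ARP requests flooding +; retransmits up +; packet loss +; CPU on switch high -
(B) alone accounts for all the evidence.

B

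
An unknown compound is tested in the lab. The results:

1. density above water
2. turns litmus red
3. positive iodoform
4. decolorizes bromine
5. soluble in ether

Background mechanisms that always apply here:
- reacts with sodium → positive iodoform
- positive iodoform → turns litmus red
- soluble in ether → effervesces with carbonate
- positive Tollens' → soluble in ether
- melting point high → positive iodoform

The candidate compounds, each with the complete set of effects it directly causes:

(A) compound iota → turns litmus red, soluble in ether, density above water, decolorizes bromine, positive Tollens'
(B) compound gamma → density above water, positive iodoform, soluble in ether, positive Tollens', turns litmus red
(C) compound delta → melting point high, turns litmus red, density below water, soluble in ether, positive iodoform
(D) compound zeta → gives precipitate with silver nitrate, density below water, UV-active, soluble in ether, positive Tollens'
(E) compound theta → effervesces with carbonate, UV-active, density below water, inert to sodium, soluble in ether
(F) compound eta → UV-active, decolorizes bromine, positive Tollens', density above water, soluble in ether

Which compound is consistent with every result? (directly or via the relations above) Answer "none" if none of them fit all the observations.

none

Checking each candidate against the observations:
(A) compound iota — does not account for positive iodoform
(B) compound gamma — density above water yes; turns litmus red yes; positive iodoform yes; decolorizes bromine NO; soluble in ether yes
(C) compound delta — density above water NO; turns litmus red yes; positive iodoform yes; decolorizes bromine NO; soluble in ether yes
(D) compound zeta — density above water NO; turns litmus red NO; positive iodoform NO; decolorizes bromine NO; soluble in ether yes
(E) compound theta — fails on density above water, turns litmus red, positive iodoform, decolorizes bromine (predicts density below water, not density above water)
(F) compound eta — does not account for turns litmus red, positive iodoform
None of the listed candidates fits everything.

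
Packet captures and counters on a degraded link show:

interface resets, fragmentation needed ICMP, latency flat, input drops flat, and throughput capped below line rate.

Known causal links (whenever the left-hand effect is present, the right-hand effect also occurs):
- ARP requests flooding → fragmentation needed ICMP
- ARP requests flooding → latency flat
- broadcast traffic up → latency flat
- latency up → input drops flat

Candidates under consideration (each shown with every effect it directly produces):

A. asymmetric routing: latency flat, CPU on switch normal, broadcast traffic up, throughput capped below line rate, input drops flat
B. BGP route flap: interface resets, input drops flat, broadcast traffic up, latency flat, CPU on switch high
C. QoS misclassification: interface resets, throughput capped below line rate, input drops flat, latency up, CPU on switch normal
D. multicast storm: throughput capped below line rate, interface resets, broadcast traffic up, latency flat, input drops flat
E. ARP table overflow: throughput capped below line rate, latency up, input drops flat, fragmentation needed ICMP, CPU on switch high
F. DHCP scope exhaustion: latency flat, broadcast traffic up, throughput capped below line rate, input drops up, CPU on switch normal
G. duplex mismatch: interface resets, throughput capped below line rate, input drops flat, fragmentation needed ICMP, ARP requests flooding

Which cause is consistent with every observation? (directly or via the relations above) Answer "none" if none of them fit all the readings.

G

Testing each hypothesis:
(A) asymmetric routing — does not account for interface resets, fragmentation needed ICMP
(B) BGP route flap — does not account for fragmentation needed ICMP, throughput capped below line rate
(C) QoS misclassification — fails on fragmentation needed ICMP, latency flat (predicts latency up, not latency flat)
(D) multicast storm — interface resets yes; fragmentation needed ICMP NO; latency flat yes; input drops flat yes; throughput capped below line rate yes
(E) ARP table overflow — interface resets NO; fragmentation needed ICMP yes; latency flat NO; input drops flat yes; throughput capped below line rate yes
(F) DHCP scope exhaustion — interface resets NO; fragmentation needed ICMP NO; latency flat yes; input drops flat NO; throughput capped below line rate yes
(G) duplex mismatch — interface resets yes; fragmentation needed ICMP yes; latency flat yes (via ARP requests flooding → latency flat); input drops flat yes; throughput capped below line rate yes
Only (G) is consistent with every observation.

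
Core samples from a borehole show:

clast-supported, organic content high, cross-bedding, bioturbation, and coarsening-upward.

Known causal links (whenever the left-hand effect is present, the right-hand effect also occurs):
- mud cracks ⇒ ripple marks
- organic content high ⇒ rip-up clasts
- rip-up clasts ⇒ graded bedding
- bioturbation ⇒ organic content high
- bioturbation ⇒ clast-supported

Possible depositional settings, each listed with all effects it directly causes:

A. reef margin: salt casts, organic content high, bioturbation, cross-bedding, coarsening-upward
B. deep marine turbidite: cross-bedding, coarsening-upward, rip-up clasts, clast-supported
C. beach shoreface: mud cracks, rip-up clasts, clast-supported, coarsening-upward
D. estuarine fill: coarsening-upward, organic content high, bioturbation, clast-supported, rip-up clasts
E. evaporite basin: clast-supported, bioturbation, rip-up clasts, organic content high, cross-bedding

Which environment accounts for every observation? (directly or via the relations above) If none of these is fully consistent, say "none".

A

Per-candidate check:
(A) reef margin — clast-supported + (via bioturbation → clast-supported); organic content high +; cross-bedding +; bioturbation +; coarsening-upward +
(B) deep marine turbidite — does not account for organic content high, bioturbation
(C) beach shoreface — does not account for organic content high, cross-bedding, bioturbation
(D) estuarine fill — clast-supported +; organic content high +; cross-bedding -; bioturbation +; coarsening-upward +
(E) evaporite basin — clast-supported +; organic content high +; cross-bedding +; bioturbation +; coarsening-upward -
Only (A) is consistent with every observation.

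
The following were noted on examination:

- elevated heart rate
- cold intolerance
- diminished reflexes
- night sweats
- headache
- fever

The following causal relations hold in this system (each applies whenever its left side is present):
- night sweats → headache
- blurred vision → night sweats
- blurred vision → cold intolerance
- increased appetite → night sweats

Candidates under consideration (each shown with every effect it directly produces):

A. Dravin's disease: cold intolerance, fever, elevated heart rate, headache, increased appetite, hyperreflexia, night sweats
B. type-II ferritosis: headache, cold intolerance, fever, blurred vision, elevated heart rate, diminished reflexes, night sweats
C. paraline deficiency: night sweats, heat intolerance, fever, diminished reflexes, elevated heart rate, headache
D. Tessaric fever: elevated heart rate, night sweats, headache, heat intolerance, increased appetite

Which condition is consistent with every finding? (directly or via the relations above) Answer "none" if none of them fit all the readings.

For each candidate, compare predicted effects to what was observed:
(A) Dravin's disease — elevated heart rate match; cold intolerance match; diminished reflexes miss; night sweats match; headache match; fever match
(B) type-II ferritosis — elevated heart rate match; cold intolerance match; diminished reflexes match; night sweats match; headache match; fever match
(C) paraline deficiency — elevated heart rate match; cold intolerance miss; diminished reflexes match; night sweats match; headache match; fever match
(D) Tessaric fever — elevated heart rate match; cold intolerance miss; diminished reflexes miss; night sweats match; headache match; fever miss
(B) alone accounts for all the evidence.

B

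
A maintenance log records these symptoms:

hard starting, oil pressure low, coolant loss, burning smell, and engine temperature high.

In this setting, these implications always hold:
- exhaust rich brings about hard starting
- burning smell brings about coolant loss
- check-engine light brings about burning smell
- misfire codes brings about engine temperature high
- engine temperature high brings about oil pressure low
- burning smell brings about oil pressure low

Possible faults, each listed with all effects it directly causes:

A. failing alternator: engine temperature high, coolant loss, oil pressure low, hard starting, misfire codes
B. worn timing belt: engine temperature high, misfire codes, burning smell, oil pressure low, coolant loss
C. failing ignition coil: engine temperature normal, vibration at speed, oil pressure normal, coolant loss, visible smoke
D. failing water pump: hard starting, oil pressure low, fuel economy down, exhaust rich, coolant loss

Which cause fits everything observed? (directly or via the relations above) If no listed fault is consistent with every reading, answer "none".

none

Per-candidate check:
(A) failing alternator — hard starting ✓; oil pressure low ✓; coolant loss ✓; burning smell ✗; engine temperature high ✓
(B) worn timing belt — does not account for hard starting
(C) failing ignition coil — fails on hard starting, oil pressure low, burning smell, engine temperature high (predicts oil pressure normal, not oil pressure low; predicts engine temperature normal, not engine temperature high)
(D) failing water pump — hard starting ✓; oil pressure low ✓; coolant loss ✓; burning smell ✗; engine temperature high ✗
No candidate is consistent with all observations.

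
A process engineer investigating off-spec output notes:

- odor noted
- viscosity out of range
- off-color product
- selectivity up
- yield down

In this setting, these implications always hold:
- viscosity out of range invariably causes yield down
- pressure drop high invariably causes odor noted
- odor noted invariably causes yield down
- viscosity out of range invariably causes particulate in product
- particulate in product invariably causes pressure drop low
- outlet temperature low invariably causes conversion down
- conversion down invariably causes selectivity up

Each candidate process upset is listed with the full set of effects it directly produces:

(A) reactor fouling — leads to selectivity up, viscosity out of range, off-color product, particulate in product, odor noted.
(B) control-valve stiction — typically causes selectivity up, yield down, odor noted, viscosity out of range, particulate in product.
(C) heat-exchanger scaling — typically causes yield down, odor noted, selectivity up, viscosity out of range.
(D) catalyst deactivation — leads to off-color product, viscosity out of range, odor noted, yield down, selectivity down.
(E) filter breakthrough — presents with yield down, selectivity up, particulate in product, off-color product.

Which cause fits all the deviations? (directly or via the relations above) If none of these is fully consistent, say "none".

A

For each candidate, compare predicted effects to what was observed:
(A) reactor fouling — odor noted yes; viscosity out of range yes; off-color product yes; selectivity up yes; yield down yes (by viscosity out of range → yield down)
(B) control-valve stiction — does not account for off-color product
(C) heat-exchanger scaling — odor noted yes; viscosity out of range yes; off-color product NO; selectivity up yes; yield down yes
(D) catalyst deactivation — fails on selectivity up (predicts selectivity down, not selectivity up)
(E) filter breakthrough — odor noted NO; viscosity out of range NO; off-color product yes; selectivity up yes; yield down yes
(A) alone accounts for all the evidence.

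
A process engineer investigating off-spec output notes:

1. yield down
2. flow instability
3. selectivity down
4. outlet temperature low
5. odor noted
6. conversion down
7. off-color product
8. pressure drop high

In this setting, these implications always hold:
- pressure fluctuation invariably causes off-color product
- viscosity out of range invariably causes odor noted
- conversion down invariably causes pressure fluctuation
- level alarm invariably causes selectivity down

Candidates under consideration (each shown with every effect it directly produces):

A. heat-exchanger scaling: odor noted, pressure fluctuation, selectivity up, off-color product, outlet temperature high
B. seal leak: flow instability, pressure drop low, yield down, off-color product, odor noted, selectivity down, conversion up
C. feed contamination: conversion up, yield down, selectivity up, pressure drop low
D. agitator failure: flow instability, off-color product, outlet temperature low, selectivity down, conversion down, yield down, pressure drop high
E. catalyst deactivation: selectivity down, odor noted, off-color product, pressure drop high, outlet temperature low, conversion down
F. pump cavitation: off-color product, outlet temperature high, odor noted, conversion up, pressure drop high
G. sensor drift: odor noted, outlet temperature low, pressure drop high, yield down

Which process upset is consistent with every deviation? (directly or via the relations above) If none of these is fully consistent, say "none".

Per-candidate check:
(A) heat-exchanger scaling — fails on yield down, flow instability, selectivity down, outlet temperature low, conversion down, pressure drop high (predicts selectivity up, not selectivity down; predicts outlet temperature high, not outlet temperature low)
(B) seal leak — yield down ✓; flow instability ✓; selectivity down ✓; outlet temperature low ✗; odor noted ✓; conversion down ✗; off-color product ✓; pressure drop high ✗
(C) feed contamination — fails on flow instability, selectivity down, outlet temperature low, odor noted, conversion down, off-color product, pressure drop high (predicts selectivity up, not selectivity down; predicts conversion up, not conversion down; predicts pressure drop low, not pressure drop high)
(D) agitator failure — yield down ✓; flow instability ✓; selectivity down ✓; outlet temperature low ✓; odor noted ✗; conversion down ✓; off-color product ✓; pressure drop high ✓
(E) catalyst deactivation — does not account for yield down, flow instability
(F) pump cavitation — fails on yield down, flow instability, selectivity down, outlet temperature low, conversion down (predicts outlet temperature high, not outlet temperature low; predicts conversion up, not conversion down)
(G) sensor drift — does not account for flow instability, selectivity down, conversion down, off-color product
None of the listed candidates fits everything.

none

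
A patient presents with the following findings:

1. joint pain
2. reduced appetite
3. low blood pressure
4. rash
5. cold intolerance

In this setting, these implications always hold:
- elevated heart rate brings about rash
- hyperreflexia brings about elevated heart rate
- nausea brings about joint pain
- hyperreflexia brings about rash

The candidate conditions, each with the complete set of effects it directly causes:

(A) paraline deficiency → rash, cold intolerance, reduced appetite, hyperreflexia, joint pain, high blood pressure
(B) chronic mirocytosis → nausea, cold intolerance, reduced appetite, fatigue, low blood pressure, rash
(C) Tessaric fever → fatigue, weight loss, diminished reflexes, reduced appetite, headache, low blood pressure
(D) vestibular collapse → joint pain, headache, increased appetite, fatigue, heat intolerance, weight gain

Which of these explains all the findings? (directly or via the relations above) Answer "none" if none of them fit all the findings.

B

Checking each candidate against the observations:
(A) paraline deficiency — joint pain ✓; reduced appetite ✓; low blood pressure ✗; rash ✓; cold intolerance ✓
(B) chronic mirocytosis — accounts for every observation (joint pain by nausea → joint pain)
(C) Tessaric fever — does not account for joint pain, rash, cold intolerance
(D) vestibular collapse — joint pain ✓; reduced appetite ✗; low blood pressure ✗; rash ✗; cold intolerance ✗
(B) alone accounts for all the evidence.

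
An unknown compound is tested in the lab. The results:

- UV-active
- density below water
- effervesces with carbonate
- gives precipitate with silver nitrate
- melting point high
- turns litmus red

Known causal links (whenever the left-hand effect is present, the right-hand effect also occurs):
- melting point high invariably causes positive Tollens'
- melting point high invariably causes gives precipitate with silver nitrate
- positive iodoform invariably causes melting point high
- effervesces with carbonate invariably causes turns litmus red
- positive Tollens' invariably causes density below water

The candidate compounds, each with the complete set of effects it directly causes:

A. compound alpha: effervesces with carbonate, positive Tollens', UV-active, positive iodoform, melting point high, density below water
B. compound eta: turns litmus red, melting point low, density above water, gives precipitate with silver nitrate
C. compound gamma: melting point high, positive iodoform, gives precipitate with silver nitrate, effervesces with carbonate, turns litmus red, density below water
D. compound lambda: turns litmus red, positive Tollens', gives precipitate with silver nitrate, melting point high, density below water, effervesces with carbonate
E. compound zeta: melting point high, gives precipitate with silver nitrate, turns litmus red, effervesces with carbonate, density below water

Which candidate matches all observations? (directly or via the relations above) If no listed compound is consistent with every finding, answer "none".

Checking each candidate against the observations:
(A) compound alpha — UV-active match; density below water match; effervesces with carbonate match; gives precipitate with silver nitrate match (via melting point high → gives precipitate with silver nitrate); melting point high match; turns litmus red match (via effervesces with carbonate → turns litmus red)
(B) compound eta — fails on UV-active, density below water, effervesces with carbonate, melting point high (predicts density above water, not density below water; predicts melting point low, not melting point high)
(C) compound gamma — UV-active miss; density below water match; effervesces with carbonate match; gives precipitate with silver nitrate match; melting point high match; turns litmus red match
(D) compound lambda — UV-active miss; density below water match; effervesces with carbonate match; gives precipitate with silver nitrate match; melting point high match; turns litmus red match
(E) compound zeta — does not account for UV-active
(A) alone accounts for all the evidence.

A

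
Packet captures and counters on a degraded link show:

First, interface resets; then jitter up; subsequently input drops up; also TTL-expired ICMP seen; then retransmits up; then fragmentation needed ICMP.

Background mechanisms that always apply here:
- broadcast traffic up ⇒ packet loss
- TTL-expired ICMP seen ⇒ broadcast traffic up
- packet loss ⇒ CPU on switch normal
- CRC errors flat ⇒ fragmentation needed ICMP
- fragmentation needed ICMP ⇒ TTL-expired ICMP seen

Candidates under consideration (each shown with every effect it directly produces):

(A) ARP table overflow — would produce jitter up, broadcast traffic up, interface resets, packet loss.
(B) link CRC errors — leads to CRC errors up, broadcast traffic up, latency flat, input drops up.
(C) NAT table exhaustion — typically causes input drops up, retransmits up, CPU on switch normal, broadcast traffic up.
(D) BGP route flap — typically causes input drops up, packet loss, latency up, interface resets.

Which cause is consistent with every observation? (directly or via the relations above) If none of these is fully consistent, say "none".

For each candidate, compare predicted effects to what was observed:
(A) ARP table overflow — does not account for input drops up, TTL-expired ICMP seen, retransmits up, fragmentation needed ICMP
(B) link CRC errors — interface resets -; jitter up -; input drops up +; TTL-expired ICMP seen -; retransmits up -; fragmentation needed ICMP -
(C) NAT table exhaustion — does not account for interface resets, jitter up, TTL-expired ICMP seen, fragmentation needed ICMP
(D) BGP route flap — interface resets +; jitter up -; input drops up +; TTL-expired ICMP seen -; retransmits up -; fragmentation needed ICMP -
No candidate is consistent with all observations.

none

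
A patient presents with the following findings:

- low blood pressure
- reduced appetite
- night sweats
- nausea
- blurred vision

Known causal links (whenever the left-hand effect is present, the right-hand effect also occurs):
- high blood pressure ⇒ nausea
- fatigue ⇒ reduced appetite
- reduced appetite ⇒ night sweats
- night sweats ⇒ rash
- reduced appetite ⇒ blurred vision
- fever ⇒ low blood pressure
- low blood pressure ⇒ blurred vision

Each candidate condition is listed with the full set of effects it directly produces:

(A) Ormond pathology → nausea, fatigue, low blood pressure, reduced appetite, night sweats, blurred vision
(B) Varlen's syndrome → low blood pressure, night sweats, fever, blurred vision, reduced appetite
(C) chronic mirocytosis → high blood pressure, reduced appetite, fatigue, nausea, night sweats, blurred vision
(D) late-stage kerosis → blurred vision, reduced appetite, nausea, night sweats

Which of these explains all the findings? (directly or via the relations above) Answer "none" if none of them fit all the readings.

Checking each candidate against the observations:
(A) Ormond pathology — low blood pressure ✓; reduced appetite ✓; night sweats ✓; nausea ✓; blurred vision ✓
(B) Varlen's syndrome — low blood pressure ✓; reduced appetite ✓; night sweats ✓; nausea ✗; blurred vision ✓
(C) chronic mirocytosis — fails on low blood pressure (predicts high blood pressure, not low blood pressure)
(D) late-stage kerosis — low blood pressure ✗; reduced appetite ✓; night sweats ✓; nausea ✓; blurred vision ✓
(A) alone accounts for all the evidence.

A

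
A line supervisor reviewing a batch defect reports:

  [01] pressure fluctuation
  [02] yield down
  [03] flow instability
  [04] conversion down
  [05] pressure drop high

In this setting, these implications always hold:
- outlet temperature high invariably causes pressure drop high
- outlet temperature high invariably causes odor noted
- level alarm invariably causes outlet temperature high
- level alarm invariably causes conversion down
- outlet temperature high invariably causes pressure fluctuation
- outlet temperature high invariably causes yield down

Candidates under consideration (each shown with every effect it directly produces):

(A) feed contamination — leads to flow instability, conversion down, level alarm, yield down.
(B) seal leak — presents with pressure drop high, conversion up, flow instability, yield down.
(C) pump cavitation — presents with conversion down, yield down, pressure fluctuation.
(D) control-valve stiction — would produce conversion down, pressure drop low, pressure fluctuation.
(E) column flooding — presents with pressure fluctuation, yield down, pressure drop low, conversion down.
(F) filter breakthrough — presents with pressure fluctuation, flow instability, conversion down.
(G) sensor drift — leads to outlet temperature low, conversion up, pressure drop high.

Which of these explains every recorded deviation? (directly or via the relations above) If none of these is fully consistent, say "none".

A

Checking each candidate against the observations:
(A) feed contamination — accounts for every observation (pressure fluctuation through level alarm → outlet temperature high → pressure fluctuation)
(B) seal leak — pressure fluctuation ✗; yield down ✓; flow instability ✓; conversion down ✗; pressure drop high ✓
(C) pump cavitation — does not account for flow instability, pressure drop high
(D) control-valve stiction — pressure fluctuation ✓; yield down ✗; flow instability ✗; conversion down ✓; pressure drop high ✗
(E) column flooding — fails on flow instability, pressure drop high (predicts pressure drop low, not pressure drop high)
(F) filter breakthrough — pressure fluctuation ✓; yield down ✗; flow instability ✓; conversion down ✓; pressure drop high ✗
(G) sensor drift — fails on pressure fluctuation, yield down, flow instability, conversion down (predicts conversion up, not conversion down)
Only (A) is consistent with every observation.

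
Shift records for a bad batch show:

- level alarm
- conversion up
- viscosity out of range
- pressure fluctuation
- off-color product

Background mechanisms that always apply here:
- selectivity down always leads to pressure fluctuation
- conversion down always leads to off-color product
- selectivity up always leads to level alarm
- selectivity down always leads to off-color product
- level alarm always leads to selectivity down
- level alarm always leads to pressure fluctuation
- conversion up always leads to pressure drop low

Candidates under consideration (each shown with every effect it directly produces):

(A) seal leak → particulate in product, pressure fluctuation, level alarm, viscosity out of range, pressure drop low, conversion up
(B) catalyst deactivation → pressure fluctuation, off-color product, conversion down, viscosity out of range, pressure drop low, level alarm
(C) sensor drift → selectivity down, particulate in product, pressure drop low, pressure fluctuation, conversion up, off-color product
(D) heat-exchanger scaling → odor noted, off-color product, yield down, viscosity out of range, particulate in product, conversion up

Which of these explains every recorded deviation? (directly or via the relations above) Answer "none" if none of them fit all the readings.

A

For each candidate, compare predicted effects to what was observed:
(A) seal leak — level alarm ✓; conversion up ✓; viscosity out of range ✓; pressure fluctuation ✓; off-color product ✓ (through level alarm → selectivity down → off-color product)
(B) catalyst deactivation — level alarm ✓; conversion up ✗; viscosity out of range ✓; pressure fluctuation ✓; off-color product ✓
(C) sensor drift — level alarm ✗; conversion up ✓; viscosity out of range ✗; pressure fluctuation ✓; off-color product ✓
(D) heat-exchanger scaling — does not account for level alarm, pressure fluctuation
(A) alone accounts for all the evidence.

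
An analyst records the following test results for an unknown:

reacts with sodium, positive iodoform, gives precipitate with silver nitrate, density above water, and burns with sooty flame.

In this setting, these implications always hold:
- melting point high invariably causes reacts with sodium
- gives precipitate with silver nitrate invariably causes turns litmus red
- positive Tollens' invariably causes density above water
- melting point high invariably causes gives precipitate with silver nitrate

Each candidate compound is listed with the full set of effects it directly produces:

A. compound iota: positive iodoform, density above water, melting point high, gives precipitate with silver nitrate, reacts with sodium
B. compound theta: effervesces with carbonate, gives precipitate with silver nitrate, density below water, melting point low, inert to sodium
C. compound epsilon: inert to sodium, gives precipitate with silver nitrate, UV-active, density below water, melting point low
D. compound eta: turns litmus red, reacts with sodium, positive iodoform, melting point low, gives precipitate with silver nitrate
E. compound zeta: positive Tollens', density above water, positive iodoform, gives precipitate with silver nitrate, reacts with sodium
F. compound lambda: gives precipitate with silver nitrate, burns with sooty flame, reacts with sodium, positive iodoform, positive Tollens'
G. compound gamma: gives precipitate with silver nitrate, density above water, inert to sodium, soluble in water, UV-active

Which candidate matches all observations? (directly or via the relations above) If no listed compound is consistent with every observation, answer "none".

F

Testing each hypothesis:
(A) compound iota — reacts with sodium +; positive iodoform +; gives precipitate with silver nitrate +; density above water +; burns with sooty flame -
(B) compound theta — fails on reacts with sodium, positive iodoform, density above water, burns with sooty flame (predicts inert to sodium, not reacts with sodium; predicts density below water, not density above water)
(C) compound epsilon — fails on reacts with sodium, positive iodoform, density above water, burns with sooty flame (predicts inert to sodium, not reacts with sodium; predicts density below water, not density above water)
(D) compound eta — reacts with sodium +; positive iodoform +; gives precipitate with silver nitrate +; density above water -; burns with sooty flame -
(E) compound zeta — reacts with sodium +; positive iodoform +; gives precipitate with silver nitrate +; density above water +; burns with sooty flame -
(F) compound lambda — reacts with sodium +; positive iodoform +; gives precipitate with silver nitrate +; density above water + (via positive Tollens' → density above water); burns with sooty flame +
(G) compound gamma — reacts with sodium -; positive iodoform -; gives precipitate with silver nitrate +; density above water +; burns with sooty flame -
(F) is the only candidate with no mismatches.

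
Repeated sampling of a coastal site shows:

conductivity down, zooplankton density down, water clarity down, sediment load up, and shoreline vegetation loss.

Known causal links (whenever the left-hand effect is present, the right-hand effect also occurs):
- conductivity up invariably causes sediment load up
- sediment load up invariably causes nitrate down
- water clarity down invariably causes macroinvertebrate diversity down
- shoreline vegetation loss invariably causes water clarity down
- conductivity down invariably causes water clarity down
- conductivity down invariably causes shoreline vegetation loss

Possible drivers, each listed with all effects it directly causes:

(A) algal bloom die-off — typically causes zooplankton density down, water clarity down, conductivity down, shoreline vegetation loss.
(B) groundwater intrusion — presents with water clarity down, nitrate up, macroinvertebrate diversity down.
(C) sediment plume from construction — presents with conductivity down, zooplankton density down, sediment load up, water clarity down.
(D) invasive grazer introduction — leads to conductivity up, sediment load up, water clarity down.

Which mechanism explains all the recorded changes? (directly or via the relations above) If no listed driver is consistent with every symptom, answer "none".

Per-candidate check:
(A) algal bloom die-off — conductivity down yes; zooplankton density down yes; water clarity down yes; sediment load up NO; shoreline vegetation loss yes
(B) groundwater intrusion — conductivity down NO; zooplankton density down NO; water clarity down yes; sediment load up NO; shoreline vegetation loss NO
(C) sediment plume from construction — conductivity down yes; zooplankton density down yes; water clarity down yes; sediment load up yes; shoreline vegetation loss yes (through conductivity down → shoreline vegetation loss)
(D) invasive grazer introduction — conductivity down NO; zooplankton density down NO; water clarity down yes; sediment load up yes; shoreline vegetation loss NO
Only (C) is consistent with every observation.

C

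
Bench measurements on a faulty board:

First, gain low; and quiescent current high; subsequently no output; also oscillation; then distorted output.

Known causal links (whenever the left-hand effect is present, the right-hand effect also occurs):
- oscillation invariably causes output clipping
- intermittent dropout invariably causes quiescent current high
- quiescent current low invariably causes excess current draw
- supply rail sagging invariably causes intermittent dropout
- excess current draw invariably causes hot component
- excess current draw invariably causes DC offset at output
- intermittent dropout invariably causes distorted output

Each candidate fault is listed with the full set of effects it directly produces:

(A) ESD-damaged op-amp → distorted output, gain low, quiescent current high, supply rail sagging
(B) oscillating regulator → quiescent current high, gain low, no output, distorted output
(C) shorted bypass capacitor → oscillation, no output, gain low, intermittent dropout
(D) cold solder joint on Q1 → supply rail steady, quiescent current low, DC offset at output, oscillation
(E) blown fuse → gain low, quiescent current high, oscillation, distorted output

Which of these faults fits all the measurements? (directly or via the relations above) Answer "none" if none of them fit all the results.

Per-candidate check:
(A) ESD-damaged op-amp — does not account for no output, oscillation
(B) oscillating regulator — gain low ✓; quiescent current high ✓; no output ✓; oscillation ✗; distorted output ✓
(C) shorted bypass capacitor — accounts for every observation (quiescent current high via intermittent dropout → quiescent current high)
(D) cold solder joint on Q1 — gain low ✗; quiescent current high ✗; no output ✗; oscillation ✓; distorted output ✗
(E) blown fuse — gain low ✓; quiescent current high ✓; no output ✗; oscillation ✓; distorted output ✓
(C) is the only candidate with no mismatches.

C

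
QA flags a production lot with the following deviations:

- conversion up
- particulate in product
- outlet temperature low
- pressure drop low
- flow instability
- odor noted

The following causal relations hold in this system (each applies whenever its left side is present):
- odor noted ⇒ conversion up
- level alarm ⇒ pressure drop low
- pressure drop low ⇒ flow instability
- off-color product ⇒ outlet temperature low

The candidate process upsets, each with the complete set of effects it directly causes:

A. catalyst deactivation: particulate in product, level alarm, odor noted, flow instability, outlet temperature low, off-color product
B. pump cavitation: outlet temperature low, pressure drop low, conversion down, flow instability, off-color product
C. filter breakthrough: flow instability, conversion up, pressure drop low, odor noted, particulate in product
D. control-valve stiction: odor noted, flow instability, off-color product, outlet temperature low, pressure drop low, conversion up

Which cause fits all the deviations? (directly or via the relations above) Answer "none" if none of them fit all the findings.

Per-candidate check:
(A) catalyst deactivation — accounts for every observation (conversion up via odor noted → conversion up)
(B) pump cavitation — conversion up miss; particulate in product miss; outlet temperature low match; pressure drop low match; flow instability match; odor noted miss
(C) filter breakthrough — conversion up match; particulate in product match; outlet temperature low miss; pressure drop low match; flow instability match; odor noted match
(D) control-valve stiction — conversion up match; particulate in product miss; outlet temperature low match; pressure drop low match; flow instability match; odor noted match
Only (A) is consistent with every observation.

A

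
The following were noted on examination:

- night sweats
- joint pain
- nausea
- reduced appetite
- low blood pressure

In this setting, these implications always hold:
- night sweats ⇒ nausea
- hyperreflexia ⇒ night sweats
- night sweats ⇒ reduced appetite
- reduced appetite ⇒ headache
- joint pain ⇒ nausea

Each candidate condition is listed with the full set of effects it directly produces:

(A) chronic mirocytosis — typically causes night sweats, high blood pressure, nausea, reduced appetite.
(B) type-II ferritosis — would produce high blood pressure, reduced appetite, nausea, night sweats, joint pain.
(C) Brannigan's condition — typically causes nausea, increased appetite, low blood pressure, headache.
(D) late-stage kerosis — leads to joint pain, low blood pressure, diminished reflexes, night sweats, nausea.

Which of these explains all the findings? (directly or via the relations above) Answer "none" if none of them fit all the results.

D

Checking each candidate against the observations:
(A) chronic mirocytosis — night sweats yes; joint pain NO; nausea yes; reduced appetite yes; low blood pressure NO
(B) type-II ferritosis — night sweats yes; joint pain yes; nausea yes; reduced appetite yes; low blood pressure NO
(C) Brannigan's condition — night sweats NO; joint pain NO; nausea yes; reduced appetite NO; low blood pressure yes
(D) late-stage kerosis — night sweats yes; joint pain yes; nausea yes; reduced appetite yes (through night sweats → reduced appetite); low blood pressure yes
Only (D) is consistent with every observation.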